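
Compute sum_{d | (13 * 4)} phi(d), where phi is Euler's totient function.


First, 13 * 4 = 52. One classical identity is sum_{d | n} phi(d) = n (each k in [1, n] has a unique gcd with n, and among the k's with gcd(k, n) = n/d there are phi(d) of them). So the sum equals 52. We also verify directly:
Divisors of 52: 1, 2, 4, 13, 26, 52.
phi values: 1, 1, 2, 12, 12, 24.
Sum = 52.

52


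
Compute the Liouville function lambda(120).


The Liouville function is lambda(k) = (-1)^Omega(k), where Omega(k) counts the prime factors of k with multiplicity.
Factoring: 120 = 2 * 2 * 2 * 3 * 5, so Omega(120) = 5.
lambda(120) = (-1)^5 = -1.

-1


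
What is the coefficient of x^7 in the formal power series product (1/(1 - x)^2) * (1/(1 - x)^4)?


Combine the factors: (1/(1 - x)^2) * (1/(1 - x)^4) = 1/(1 - x)^6.
Then use 1/(1 - x)^r = sum_{k>=0} C(k + r - 1, r - 1) x^k with r = 6 and k = 7:
C(12, 5) = 792.

792


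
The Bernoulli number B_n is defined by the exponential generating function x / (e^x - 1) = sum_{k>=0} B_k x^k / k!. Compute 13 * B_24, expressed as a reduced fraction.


Bernoulli numbers can also be computed recursively via B_0 = 1 and sum_{j=0}^{m} C(m+1, j) B_j = 0 for m >= 1. Odd-index Bernoulli numbers vanish for k >= 3.
Computing B_24 = -236364091/2730, so 13 * B_24 = 13 * -236364091/2730 = -236364091/210.

-236364091/210


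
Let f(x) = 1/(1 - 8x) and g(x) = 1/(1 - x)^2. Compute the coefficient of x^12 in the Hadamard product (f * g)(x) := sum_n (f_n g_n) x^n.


f has coefficients f_k = 8^k. For g = 1/(1 - x)^2 the coefficient is g_k = C(k + 1, 1) = k + 1. The Hadamard coefficient is (f * g)_k = 8^k * (k + 1).
For k = 12: 8^12 * 13 = 68719476736 * 13 = 893353197568.

893353197568


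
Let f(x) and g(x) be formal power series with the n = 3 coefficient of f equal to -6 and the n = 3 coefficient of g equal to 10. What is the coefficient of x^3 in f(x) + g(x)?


Addition of formal power series is termwise.
The coefficient of x^3 in f + g = -6 + 10
= 4

4


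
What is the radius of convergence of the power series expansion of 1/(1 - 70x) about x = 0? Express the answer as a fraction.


Expanding 1/(1 - 70x) = sum_{k>=0} 70^k x^k, the series converges when |70x| < 1, i.e., |x| < 1/70.
So the radius of convergence is 1/70 = 1/70.

1/70


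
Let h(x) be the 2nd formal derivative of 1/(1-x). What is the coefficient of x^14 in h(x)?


Differentiating 2 times: d^2/dx^2 [1/(1-x)] = 2!/(1-x)^3.
The expansion 1/(1-x)^3 = sum_{k>=0} C(k+2, 2) x^k, so the coefficient of x^n in 2!/(1-x)^3 is 2! * C(n+2, 2).
For n = 14: 2 * C(16, 2) = 2 * 120 = 240

240


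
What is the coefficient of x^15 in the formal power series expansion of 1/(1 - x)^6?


The negative binomial / multiset identity is
1/(1 - x)^r = sum_{k>=0} C(k + r - 1, r - 1) x^k.
Here r = 6 and k = 15, so the coefficient is
C(15 + 5, 5) = C(20, 5)
= 15504

15504


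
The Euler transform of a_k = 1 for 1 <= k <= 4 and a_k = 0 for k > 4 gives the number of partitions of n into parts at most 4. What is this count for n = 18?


Partitions of 18 into parts at most 4:
Using generating function (1-x)^(-1)(1-x^2)^(-1)...(1-x^4)^(-1),
the coefficient of x^18 = 84

84


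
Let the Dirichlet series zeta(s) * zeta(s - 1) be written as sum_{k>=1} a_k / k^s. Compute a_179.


Convolution gives a_k = sum_{d | k} d * 1 = sum_{d | k} d = sigma(k), the sum of positive divisors of k.
For k = 179, the divisors are 1, 179, so
sigma(179) = 1 + 179 = 180.

180


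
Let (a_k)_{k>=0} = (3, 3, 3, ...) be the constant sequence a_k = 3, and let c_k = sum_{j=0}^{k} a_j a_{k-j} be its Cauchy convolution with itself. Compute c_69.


Since a_j = 3 for all j >= 0, the convolution sum becomes
c_k = sum_{j=0}^{k} 3 * 3 = 9 * (k + 1).
Equivalently, the generating function of (a_k) is 3/(1 - x) and its square is 9/(1 - x)^2 = sum_{k>=0} 9(k + 1) x^k.
For k = 69: 9 * 70 = 630.

630


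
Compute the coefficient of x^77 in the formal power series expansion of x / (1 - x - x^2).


Let f(x) = sum_{k>=0} a_k x^k. Multiplying f(x) * (1 - x - x^2) = x and matching coefficients gives a_0 = 0, a_1 = 1, and a_k = a_{k-1} + a_{k-2} for k >= 2. These are the Fibonacci numbers F_k.
Iterating from F_0 = 0, F_1 = 1:
F_0=0, F_1=1, F_2=1, F_3=2, F_4=3, F_5=5, F_6=8, F_7=13, F_8=21, F_9=34, ...
F_77 = 5527939700884757.

5527939700884757


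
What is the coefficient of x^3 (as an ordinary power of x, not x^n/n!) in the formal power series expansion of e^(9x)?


The exponential series is e^y = sum_{k>=0} y^k / k!. Substituting y = 9x gives
e^(9x) = sum_{k>=0} 9^k x^k / k!.
So the coefficient of x^n is a^n/n! with a = 9, n = 3:
9^3 / 3! = 729/6 = 243/2

243/2


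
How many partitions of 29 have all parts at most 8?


Using the generating function (1-x)^(-1)(1-x^2)^(-1)...(1-x^8)^(-1),
the coefficient of x^29 counts these restricted partitions.
Result = 2104

2104


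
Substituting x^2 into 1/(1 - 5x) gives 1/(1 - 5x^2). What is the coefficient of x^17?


Since 1/(1 - 5x^2) only has even powers of x,
the coefficient of x^17 (odd) is 0.

0


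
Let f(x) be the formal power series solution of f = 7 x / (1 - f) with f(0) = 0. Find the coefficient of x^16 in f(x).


Apply Lagrange inversion: f = 7 x * phi(f) with phi(t) = 1/(1 - t), so
[x^n] f = 7^n * (1/n) [t^(n-1)] phi(t)^n = 7^n * (1/n) [t^(n-1)] (1 - t)^(-n) = 7^n * (1/n) C(2n - 2, n - 1) = 7^n * C_{n-1}.
For n = 16: C_15 = C(30, 15) / 16 = 155117520/16 = 9694845.
With the 7^16 = 33232930569601 factor, the coefficient is 33232930569601 * 9694845 = 322188110768043406845.

322188110768043406845


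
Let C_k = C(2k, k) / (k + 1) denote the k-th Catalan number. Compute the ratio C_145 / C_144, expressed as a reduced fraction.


Using C_k = (2k)! / (k! (k+1)!), the ratio C_{k+1}/C_k simplifies to
C_{k+1}/C_k = [(2k+2)! / ((k+1)! (k+2)!)] * [k! (k+1)! / (2k)!]
 = (2k+2)(2k+1) / ((k+1)(k+2)) = 2(2k+1) / (k+2).
For k = 144: 2(2*144 + 1) / (144 + 2) = 578/146 = 289/73.

289/73


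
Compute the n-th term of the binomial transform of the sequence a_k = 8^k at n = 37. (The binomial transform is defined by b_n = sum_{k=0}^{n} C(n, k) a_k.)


With a_k = 8^k, b_n = sum_{k=0}^{n} C(n, k) 8^k = (1 + 8)^n by the binomial theorem.
For n = 37: (1 + 8)^37 = 9^37 = 202755595904452569706561330872953769.

202755595904452569706561330872953769


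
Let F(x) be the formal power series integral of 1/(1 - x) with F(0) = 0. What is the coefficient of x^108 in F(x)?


1/(1 - x) = sum_{k>=0} x^k. Integrating termwise and using F(0) = 0 gives
F(x) = sum_{k>=0} x^(k+1) / (k+1) = sum_{m>=1} x^m / m = -ln(1 - x).
So the coefficient of x^108 is 1/108 = 1/108.

1/108


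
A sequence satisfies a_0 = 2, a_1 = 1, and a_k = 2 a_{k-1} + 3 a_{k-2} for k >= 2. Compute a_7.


The characteristic equation is t^2 - 2 t - 3 = 0, with roots r_1 = 3 and r_2 = -1 (so c_1 = r_1 + r_2, c_2 = -r_1 r_2 as required).
One can use the closed form a_n = A r_1^n + B r_2^n, but direct iteration is more reliable:
a_0 = 2, a_1 = 1, a_2 = 8, a_3 = 19, a_4 = 62, a_5 = 181, a_6 = 548, a_7 = 1639.
So a_7 = 1639.

1639


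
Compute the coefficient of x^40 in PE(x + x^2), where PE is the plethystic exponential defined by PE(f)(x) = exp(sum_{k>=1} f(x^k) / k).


With f(x) = x + x^2, the exponent is sum_{k>=1} (x^k + x^(2k)) / k = -ln(1 - x) - ln(1 - x^2). Exponentiating:
PE(x + x^2) = 1 / ((1 - x)(1 - x^2)).
This is the generating function for partitions of n into parts of size 1 or 2. The number of 2's can be any j in 0..20, and the rest are 1's, so
[x^40] = floor(40/2) + 1 = 21.

21


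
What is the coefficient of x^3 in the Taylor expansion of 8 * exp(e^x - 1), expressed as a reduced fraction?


exp(e^x - 1) = sum_{k>=0} Bell_k x^k / k!, where Bell_k is the k-th Bell number.
So the coefficient of x^3 is 8 * Bell_3 / 3!.
Computing: Bell_3 = 5 and 3! = 6, giving
8 * 5/6 = 20/3.

20/3


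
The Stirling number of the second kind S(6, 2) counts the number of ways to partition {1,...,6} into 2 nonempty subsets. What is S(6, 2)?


Using the explicit formula S(n,k) = (1/k!) sum_{j=0}^{k} (-1)^(k-j) C(k,j) j^n:
S(6, 2) = 31
Equivalently, S(n,k) is n! times the coefficient of x^n in the EGF (e^x - 1)^k / k!.

31


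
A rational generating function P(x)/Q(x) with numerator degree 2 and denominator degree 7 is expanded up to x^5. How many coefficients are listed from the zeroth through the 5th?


Expanding up to x^5 gives the coefficients for x^0, x^1, ..., x^5.
That is 5 + 1 = 6 coefficients in total.

6


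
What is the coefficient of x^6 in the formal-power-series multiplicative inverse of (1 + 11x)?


The inverse is 1/(1 + 11x). Apply the geometric identity 1/(1 - y) = sum_{k>=0} y^k with y = -11x:
1/(1 + 11x) = sum_{k>=0} (-11)^k x^k.
So the coefficient of x^6 is (-11)^6 = 1771561.

1771561


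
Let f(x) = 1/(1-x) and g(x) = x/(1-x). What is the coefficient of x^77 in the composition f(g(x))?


First simplify the composition: f(g(x)) = 1/(1 - x/(1-x)) = (1-x)/((1-x) - x) = (1-x)/(1-2x).
Now extract the coefficient. Write (1-x)/(1-2x) = 1/(1-2x) - x/(1-2x).
The coefficient of x^n in 1/(1-2x) is 2^n, and in x/(1-2x) is 2^(n-1) (for n >= 1).
So the coefficient of x^77 is 2^77 - 2^76 = 151115727451828646838272 - 75557863725914323419136 = 75557863725914323419136.

75557863725914323419136


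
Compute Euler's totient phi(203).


phi(n) counts integers in [1, n] coprime to n. Using the multiplicative formula phi(n) = n * prod_{p | n} (1 - 1/p):
203 = 7 * 29, so
phi(203) = 203 * (1 - 1/7) * (1 - 1/29) = 168.

168


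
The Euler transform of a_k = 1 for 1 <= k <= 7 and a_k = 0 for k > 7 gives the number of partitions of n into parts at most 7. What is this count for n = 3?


Partitions of 3 into parts at most 7:
Using generating function (1-x)^(-1)(1-x^2)^(-1)...(1-x^7)^(-1),
the coefficient of x^3 = 3

3


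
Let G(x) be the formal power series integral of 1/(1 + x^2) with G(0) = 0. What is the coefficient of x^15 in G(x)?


1/(1 + x^2) = sum_{j>=0} (-1)^j x^(2j). Integrating termwise with G(0) = 0:
G(x) = sum_{j>=0} (-1)^j x^(2j+1) / (2j+1) = arctan(x).
Only odd powers are nonzero. For x^15 write 15 = 2*7 + 1, giving
(-1)^7 / 15 = -1/15 = -1/15.

-1/15


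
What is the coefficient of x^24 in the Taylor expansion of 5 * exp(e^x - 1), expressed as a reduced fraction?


exp(e^x - 1) = sum_{k>=0} Bell_k x^k / k!, where Bell_k is the k-th Bell number.
So the coefficient of x^24 is 5 * Bell_24 / 24!.
Computing: Bell_24 = 445958869294805289 and 24! = 620448401733239439360000, giving
5 * 445958869294805289/620448401733239439360000 = 148652956431601763/41363226782215962624000.

148652956431601763/41363226782215962624000


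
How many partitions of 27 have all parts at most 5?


Using the generating function (1-x)^(-1)(1-x^2)^(-1)...(1-x^5)^(-1),
the coefficient of x^27 counts these restricted partitions.
Result = 480

480


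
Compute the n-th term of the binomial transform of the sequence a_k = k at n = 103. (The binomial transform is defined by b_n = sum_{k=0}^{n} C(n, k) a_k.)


With a_k = k, b_n = sum_{k=0}^{n} C(n, k) k. Using k * C(n, k) = n * C(n-1, k-1) gives b_n = n * sum_{k>=1} C(n-1, k-1) = n * 2^(n-1).
For n = 103: 103 * 2^102 = 103 * 5070602400912917605986812821504 = 522272047294030513416641720614912.

522272047294030513416641720614912


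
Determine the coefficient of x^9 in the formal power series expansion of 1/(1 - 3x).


The geometric series identity gives 1/(1 - c x) = sum_{k>=0} c^k x^k, so the coefficient of x^k is c^k.
Here c = 3 and k = 9.
Computing: 3^9 = 19683

19683


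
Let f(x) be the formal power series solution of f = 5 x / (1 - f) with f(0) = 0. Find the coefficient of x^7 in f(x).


Apply Lagrange inversion: f = 5 x * phi(f) with phi(t) = 1/(1 - t), so
[x^n] f = 5^n * (1/n) [t^(n-1)] phi(t)^n = 5^n * (1/n) [t^(n-1)] (1 - t)^(-n) = 5^n * (1/n) C(2n - 2, n - 1) = 5^n * C_{n-1}.
For n = 7: C_6 = C(12, 6) / 7 = 924/7 = 132.
With the 5^7 = 78125 factor, the coefficient is 78125 * 132 = 10312500.

10312500


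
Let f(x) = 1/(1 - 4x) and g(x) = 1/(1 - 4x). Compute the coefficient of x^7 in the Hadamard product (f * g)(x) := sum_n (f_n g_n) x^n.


f has coefficients f_k = 4^k and g has coefficients g_k = 4^k, so the Hadamard product has coefficient (f*g)_k = 4^k * 4^k = 16^k.
For k = 7: 16^7 = 268435456.

268435456


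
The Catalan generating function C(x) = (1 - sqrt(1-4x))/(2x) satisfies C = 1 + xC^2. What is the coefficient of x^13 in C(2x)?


Substituting x -> 2x scales the n-th coefficient by 2^n, so [x^13] C(2x) = 2^13 * C_13.
C_13 = C(2*13, 13)/(14) = 10400600/14 = 742900.
So 2^13 * 742900 = 8192 * 742900 = 6085836800.

6085836800


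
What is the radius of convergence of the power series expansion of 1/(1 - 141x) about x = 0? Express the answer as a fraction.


Expanding 1/(1 - 141x) = sum_{k>=0} 141^k x^k, the series converges when |141x| < 1, i.e., |x| < 1/141.
So the radius of convergence is 1/141 = 1/141.

1/141


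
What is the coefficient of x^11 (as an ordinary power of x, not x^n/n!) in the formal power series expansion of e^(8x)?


The exponential series is e^y = sum_{k>=0} y^k / k!. Substituting y = 8x gives
e^(8x) = sum_{k>=0} 8^k x^k / k!.
So the coefficient of x^n is a^n/n! with a = 8, n = 11:
8^11 / 11! = 8589934592/39916800 = 33554432/155925

33554432/155925


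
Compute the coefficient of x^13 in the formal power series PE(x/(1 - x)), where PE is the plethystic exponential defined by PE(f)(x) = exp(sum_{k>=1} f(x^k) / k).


For f(x) = x/(1 - x) we have
sum_{k>=1} f(x^k) / k = sum_{k>=1} (1/k) * x^k / (1 - x^k) = sum_{k, m >= 1} x^(k m) / k,
which after exponentiating simplifies to
PE(x/(1 - x)) = prod_{k>=1} 1 / (1 - x^k).
This is the generating function for the partition function p(n), so the coefficient of x^13 is p(13).
Computing p(13) by dynamic programming over parts 1, 2, ..., 13: p(13) = 101.

101


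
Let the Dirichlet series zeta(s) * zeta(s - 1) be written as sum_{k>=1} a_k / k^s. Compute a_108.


Convolution gives a_k = sum_{d | k} d * 1 = sum_{d | k} d = sigma(k), the sum of positive divisors of k.
For k = 108, the divisors are 1, 2, 3, 4, 6, 9, 12, 18, 27, 36, 54, 108, so
sigma(108) = 1 + 2 + 3 + 4 + 6 + 9 + 12 + 18 + 27 + 36 + 54 + 108 = 280.

280


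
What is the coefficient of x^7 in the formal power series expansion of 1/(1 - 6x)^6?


The general identity 1/(1 - c x)^r = sum_{k>=0} c^k C(k + r - 1, r - 1) x^k follows by substituting y = c x into 1/(1 - y)^r = sum_{k>=0} C(k + r - 1, r - 1) y^k.
For c = 6, r = 6, k = 7:
6^7 * C(12, 5) = 279936 * 792 = 221709312.

221709312


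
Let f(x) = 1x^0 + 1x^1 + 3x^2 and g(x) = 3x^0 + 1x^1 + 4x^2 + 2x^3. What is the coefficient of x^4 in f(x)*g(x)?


Cauchy product at x^4:
1*2 + 3*4
= 14

14


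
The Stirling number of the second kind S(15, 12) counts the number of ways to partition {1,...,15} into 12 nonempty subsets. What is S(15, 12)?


Using the explicit formula S(n,k) = (1/k!) sum_{j=0}^{k} (-1)^(k-j) C(k,j) j^n:
S(15, 12) = 106470
Equivalently, S(n,k) is n! times the coefficient of x^n in the EGF (e^x - 1)^k / k!.

106470


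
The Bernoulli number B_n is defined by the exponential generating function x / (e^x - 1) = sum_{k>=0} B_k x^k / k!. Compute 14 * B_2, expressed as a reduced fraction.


Bernoulli numbers can also be computed recursively via B_0 = 1 and sum_{j=0}^{m} C(m+1, j) B_j = 0 for m >= 1. Odd-index Bernoulli numbers vanish for k >= 3.
Computing B_2 = 1/6, so 14 * B_2 = 14 * 1/6 = 7/3.

7/3


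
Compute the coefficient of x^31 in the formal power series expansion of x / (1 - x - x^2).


Let f(x) = sum_{k>=0} a_k x^k. Multiplying f(x) * (1 - x - x^2) = x and matching coefficients gives a_0 = 0, a_1 = 1, and a_k = a_{k-1} + a_{k-2} for k >= 2. These are the Fibonacci numbers F_k.
Iterating from F_0 = 0, F_1 = 1:
F_0=0, F_1=1, F_2=1, F_3=2, F_4=3, F_5=5, F_6=8, F_7=13, F_8=21, F_9=34, ...
F_31 = 1346269.

1346269


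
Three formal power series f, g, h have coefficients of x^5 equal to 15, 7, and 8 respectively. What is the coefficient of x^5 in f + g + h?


Series addition is componentwise:
15 + 7 + 8
= 30

30


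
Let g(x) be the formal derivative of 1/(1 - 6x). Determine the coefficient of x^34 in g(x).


Differentiate termwise: d/dx sum_{k>=0} 6^k x^k = sum_{k>=1} k 6^k x^(k-1) = sum_{j>=0} (j+1) 6^(j+1) x^j.
Equivalently, d/dx [1/(1 - 6x)] = 6/(1 - 6x)^2.
For j = 34: 35 * 6^35 = 35 * 1719070799748422591028658176 = 60167477991194790686003036160.

60167477991194790686003036160


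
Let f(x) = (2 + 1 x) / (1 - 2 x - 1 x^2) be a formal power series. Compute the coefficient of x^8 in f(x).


Write f(x) = sum_{k>=0} a_k x^k. Multiplying both sides by 1 - 2 x - 1 x^2 gives
(1 - 2 x - 1 x^2) sum_{k>=0} a_k x^k = 2 + 1 x.
Matching coefficients:
 x^0: a_0 = 2
 x^1: a_1 - 2 a_0 = 1  =>  a_1 = 2*2 + 1 = 5
 x^k (k >= 2): a_k = 2 a_{k-1} + 1 a_{k-2}.
Iterating: a_2 = 12, a_3 = 29, a_4 = 70, a_5 = 169, a_6 = 408, a_7 = 985, a_8 = 2378.
So the coefficient of x^8 is 2378.

2378


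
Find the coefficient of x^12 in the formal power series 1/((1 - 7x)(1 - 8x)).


By partial fractions or Cauchy convolution:
The coefficient equals sum_{k=0}^{12} 7^k * 8^(12-k).
= 452866803481

452866803481


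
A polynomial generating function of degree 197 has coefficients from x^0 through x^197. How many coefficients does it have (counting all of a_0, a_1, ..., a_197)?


A polynomial of degree 197 takes the form a_0 + a_1 x + ... + a_197 x^197.
The number of coefficients is 197 + 1 = 198.

198


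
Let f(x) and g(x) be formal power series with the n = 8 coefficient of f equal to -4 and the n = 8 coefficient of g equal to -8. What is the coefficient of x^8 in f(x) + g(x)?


Addition of formal power series is termwise.
The coefficient of x^8 in f + g = -4 + -8
= -12

-12


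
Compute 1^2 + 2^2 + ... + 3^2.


This power sum has a closed form given by Faulhaber's formula
sum_{k=1}^{m} k^p = (1 / (p + 1)) * sum_{j=0}^{p} C(p + 1, j) B_j m^(p + 1 - j),
but for small m direct computation is fastest:
1 + 4 + 9 = 14.

14


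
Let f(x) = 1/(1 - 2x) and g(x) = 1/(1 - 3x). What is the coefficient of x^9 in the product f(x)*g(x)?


The coefficient of x^n in f*g is the Cauchy product: sum_{k=0}^{n} a^k * b^(n-k).
With a=2, b=3, n=9:
sum_{k=0}^{9} 2^k * 3^(9-k)
= 58025

58025


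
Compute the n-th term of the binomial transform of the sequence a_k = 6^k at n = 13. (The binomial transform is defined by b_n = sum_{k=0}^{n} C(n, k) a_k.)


With a_k = 6^k, b_n = sum_{k=0}^{n} C(n, k) 6^k = (1 + 6)^n by the binomial theorem.
For n = 13: (1 + 6)^13 = 7^13 = 96889010407.

96889010407


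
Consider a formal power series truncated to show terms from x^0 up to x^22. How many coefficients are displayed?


From x^0 to x^22 inclusive, the count is 22 - 0 + 1 = 23.

23


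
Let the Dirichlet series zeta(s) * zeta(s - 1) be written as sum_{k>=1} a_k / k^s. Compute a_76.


Convolution gives a_k = sum_{d | k} d * 1 = sum_{d | k} d = sigma(k), the sum of positive divisors of k.
For k = 76, the divisors are 1, 2, 4, 19, 38, 76, so
sigma(76) = 1 + 2 + 4 + 19 + 38 + 76 = 140.

140


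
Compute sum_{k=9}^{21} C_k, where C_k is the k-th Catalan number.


C_9 through C_21: 4862, 16796, 58786, 208012, 742900, 2674440, 9694845, 35357670, 129644790, 477638700, 1767263190, 6564120420, 24466267020
Sum = 4862 + 16796 + 58786 + 208012 + 742900 + 2674440 + 9694845 + 35357670 + 129644790 + 477638700 + 1767263190 + 6564120420 + 24466267020
= 33453692431

33453692431


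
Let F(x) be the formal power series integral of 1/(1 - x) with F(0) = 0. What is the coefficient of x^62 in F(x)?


1/(1 - x) = sum_{k>=0} x^k. Integrating termwise and using F(0) = 0 gives
F(x) = sum_{k>=0} x^(k+1) / (k+1) = sum_{m>=1} x^m / m = -ln(1 - x).
So the coefficient of x^62 is 1/62 = 1/62.

1/62


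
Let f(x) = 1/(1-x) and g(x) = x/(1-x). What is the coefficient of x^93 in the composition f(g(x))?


First simplify the composition: f(g(x)) = 1/(1 - x/(1-x)) = (1-x)/((1-x) - x) = (1-x)/(1-2x).
Now extract the coefficient. Write (1-x)/(1-2x) = 1/(1-2x) - x/(1-2x).
The coefficient of x^n in 1/(1-2x) is 2^n, and in x/(1-2x) is 2^(n-1) (for n >= 1).
So the coefficient of x^93 is 2^93 - 2^92 = 9903520314283042199192993792 - 4951760157141521099596496896 = 4951760157141521099596496896.

4951760157141521099596496896


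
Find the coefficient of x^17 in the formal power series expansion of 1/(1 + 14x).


Write 1/(1 + c x) = 1/(1 - (-c) x) and apply the geometric-series identity
1/(1 - y) = sum_{k>=0} y^k to get 1/(1 + c x) = sum_{k>=0} (-c)^k x^k.
So the coefficient of x^k is (-c)^k = (-1)^k * c^k.
Here c = 14 and k = 17:
(-14)^17 = -1 * 30491346729331195904 = -30491346729331195904

-30491346729331195904


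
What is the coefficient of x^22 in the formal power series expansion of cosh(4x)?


The Maclaurin series is cosh(t) = sum_{m>=0} t^(2m) / (2m)!, so substituting t = 4x, only even powers of x are nonzero, with coefficient of x^(2m) equal to 4^(2m) / (2m)!.
For x^22 the coefficient is 4^22/22! = 17592186044416/1124000727777607680000 = 33554432/2143861251406875.

33554432/2143861251406875


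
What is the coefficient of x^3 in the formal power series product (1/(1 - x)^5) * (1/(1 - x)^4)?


Combine the factors: (1/(1 - x)^5) * (1/(1 - x)^4) = 1/(1 - x)^9.
Then use 1/(1 - x)^r = sum_{k>=0} C(k + r - 1, r - 1) x^k with r = 9 and k = 3:
C(11, 8) = 165.

165


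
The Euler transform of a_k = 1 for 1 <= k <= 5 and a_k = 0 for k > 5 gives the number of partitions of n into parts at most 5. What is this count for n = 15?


Partitions of 15 into parts at most 5:
Using generating function (1-x)^(-1)(1-x^2)^(-1)...(1-x^5)^(-1),
the coefficient of x^15 = 84

84


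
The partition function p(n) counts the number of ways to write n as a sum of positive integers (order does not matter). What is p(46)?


Using the generating function prod_{k>=1} 1/(1-x^k), we compute p(46).
By dynamic programming over parts 1 through 46:
p(46) = 105558

105558


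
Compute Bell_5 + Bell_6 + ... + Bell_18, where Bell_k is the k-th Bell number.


Recall Bell_k counts set partitions of a k-set (with Bell_0 = 1 by convention).
Bell_5 through Bell_18: 52, 203, 877, 4140, 21147, 115975, 678570, 4213597, 27644437, 190899322, 1382958545, 10480142147, 82864869804, 682076806159
Sum = 52 + 203 + 877 + 4140 + 21147 + 115975 + 678570 + 4213597 + 27644437 + 190899322 + 1382958545 + 10480142147 + 82864869804 + 682076806159 = 777028354975.

777028354975


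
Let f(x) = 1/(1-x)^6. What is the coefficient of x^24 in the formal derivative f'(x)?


Differentiate: d/dx [ 1/(1-x)^r ] = r / (1-x)^(r+1).
Here r = 6, so f'(x) = 6 / (1-x)^7.
The expansion of 1/(1-x)^(r+1) has coefficient of x^n equal to C(n+r, r).
So the coefficient of x^24 in f'(x) is
6 * C(30, 6) = 6 * 593775 = 3562650

3562650


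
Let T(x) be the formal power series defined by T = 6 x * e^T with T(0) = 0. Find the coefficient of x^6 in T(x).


Apply the Lagrange inversion formula: if T = 6 x * phi(T) with phi(t) = e^t, then
[x^n] T = 6^n * (1/n) [t^(n-1)] phi(t)^n = 6^n * (1/n) [t^(n-1)] e^(n t) = 6^n * (1/n) * n^(n-1) / (n-1)! = 6^n * n^(n-1) / n!.
When c = 1 this is the Cayley count of rooted labeled trees on n vertices, divided by n!.
For n = 6: 6^6 * 6^5 / 6! = 46656 * 7776/720 = 2519424/5.

2519424/5


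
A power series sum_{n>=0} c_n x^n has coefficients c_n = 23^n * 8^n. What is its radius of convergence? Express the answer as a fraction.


By the root test (Cauchy-Hadamard), the radius is R = 1 / limsup_n |c_n|^(1/n).
Here |c_n|^(1/n) = (23^n * 8^n)^(1/n) = 23 * 8 = 184 for all n.
So R = 1/184 = 1/184.

1/184


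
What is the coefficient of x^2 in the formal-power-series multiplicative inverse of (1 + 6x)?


The inverse is 1/(1 + 6x). Apply the geometric identity 1/(1 - y) = sum_{k>=0} y^k with y = -6x:
1/(1 + 6x) = sum_{k>=0} (-6)^k x^k.
So the coefficient of x^2 is (-6)^2 = 36.

36


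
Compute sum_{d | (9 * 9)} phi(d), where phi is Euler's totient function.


First, 9 * 9 = 81. One classical identity is sum_{d | n} phi(d) = n (each k in [1, n] has a unique gcd with n, and among the k's with gcd(k, n) = n/d there are phi(d) of them). So the sum equals 81. We also verify directly:
Divisors of 81: 1, 3, 9, 27, 81.
phi values: 1, 2, 6, 18, 54.
Sum = 81.

81


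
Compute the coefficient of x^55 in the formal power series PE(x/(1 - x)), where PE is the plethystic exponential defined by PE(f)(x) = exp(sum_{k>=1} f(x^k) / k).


For f(x) = x/(1 - x) we have
sum_{k>=1} f(x^k) / k = sum_{k>=1} (1/k) * x^k / (1 - x^k) = sum_{k, m >= 1} x^(k m) / k,
which after exponentiating simplifies to
PE(x/(1 - x)) = prod_{k>=1} 1 / (1 - x^k).
This is the generating function for the partition function p(n), so the coefficient of x^55 is p(55).
Computing p(55) by dynamic programming over parts 1, 2, ..., 55: p(55) = 451276.

451276


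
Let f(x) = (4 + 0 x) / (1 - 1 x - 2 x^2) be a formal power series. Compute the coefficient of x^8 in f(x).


Write f(x) = sum_{k>=0} a_k x^k. Multiplying both sides by 1 - 1 x - 2 x^2 gives
(1 - 1 x - 2 x^2) sum_{k>=0} a_k x^k = 4 + 0 x.
Matching coefficients:
 x^0: a_0 = 4
 x^1: a_1 - 1 a_0 = 0  =>  a_1 = 1*4 + 0 = 4
 x^k (k >= 2): a_k = 1 a_{k-1} + 2 a_{k-2}.
Iterating: a_2 = 12, a_3 = 20, a_4 = 44, a_5 = 84, a_6 = 172, a_7 = 340, a_8 = 684.
So the coefficient of x^8 is 684.

684


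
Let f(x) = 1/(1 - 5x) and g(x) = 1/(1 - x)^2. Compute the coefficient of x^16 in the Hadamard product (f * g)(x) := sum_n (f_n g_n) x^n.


f has coefficients f_k = 5^k. For g = 1/(1 - x)^2 the coefficient is g_k = C(k + 1, 1) = k + 1. The Hadamard coefficient is (f * g)_k = 5^k * (k + 1).
For k = 16: 5^16 * 17 = 152587890625 * 17 = 2593994140625.

2593994140625


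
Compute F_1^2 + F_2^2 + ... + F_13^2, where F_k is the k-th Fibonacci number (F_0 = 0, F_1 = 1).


There is a standard identity sum_{k=0}^{N} F_k^2 = F_N * F_{N+1} (proved inductively from the telescoping relation F_k^2 = F_k F_{k+1} - F_{k-1} F_k). Then
sum_{k=1}^{13} F_k^2 = F_13 F_14 - F_0 F_1.
Computing: F_13 = 233, F_14 = 377, F_0 = 0, F_1 = 1.
Sum = 233 * 377 - 0 * 1 = 87841.

87841


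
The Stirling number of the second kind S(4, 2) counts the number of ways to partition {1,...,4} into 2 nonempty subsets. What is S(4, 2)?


Using the explicit formula S(n,k) = (1/k!) sum_{j=0}^{k} (-1)^(k-j) C(k,j) j^n:
S(4, 2) = 7
Equivalently, S(n,k) is n! times the coefficient of x^n in the EGF (e^x - 1)^k / k!.

7


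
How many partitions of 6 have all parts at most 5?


Using the generating function (1-x)^(-1)(1-x^2)^(-1)...(1-x^5)^(-1),
the coefficient of x^6 counts these restricted partitions.
Result = 10

10


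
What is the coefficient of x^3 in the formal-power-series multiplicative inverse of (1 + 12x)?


The inverse is 1/(1 + 12x). Apply the geometric identity 1/(1 - y) = sum_{k>=0} y^k with y = -12x:
1/(1 + 12x) = sum_{k>=0} (-12)^k x^k.
So the coefficient of x^3 is (-12)^3 = -1728.

-1728


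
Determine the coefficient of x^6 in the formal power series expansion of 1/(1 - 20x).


The geometric series identity gives 1/(1 - c x) = sum_{k>=0} c^k x^k, so the coefficient of x^k is c^k.
Here c = 20 and k = 6.
Computing: 20^6 = 64000000

64000000


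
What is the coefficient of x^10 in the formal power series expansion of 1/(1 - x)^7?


The expansion 1/(1 - x)^r = sum_{k>=0} C(k + r - 1, r - 1) x^k follows from the multiset / negative-binomial theorem (or from repeated differentiation of the geometric series).
For r = 7 and k = 10:
C(16, 6) = 20922789888000 / (720 * 3628800) = 8008.

8008


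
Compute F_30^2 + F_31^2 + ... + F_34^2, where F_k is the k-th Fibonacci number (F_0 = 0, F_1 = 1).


There is a standard identity sum_{k=0}^{N} F_k^2 = F_N * F_{N+1} (proved inductively from the telescoping relation F_k^2 = F_k F_{k+1} - F_{k-1} F_k). Then
sum_{k=30}^{34} F_k^2 = F_34 F_35 - F_29 F_30.
Computing: F_34 = 5702887, F_35 = 9227465, F_29 = 514229, F_30 = 832040.
Sum = 5702887 * 9227465 - 514229 * 832040 = 52195331094295.

52195331094295


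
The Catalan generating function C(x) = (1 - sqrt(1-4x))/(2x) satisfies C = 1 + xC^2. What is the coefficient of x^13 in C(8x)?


Substituting x -> 8x scales the n-th coefficient by 8^n, so [x^13] C(8x) = 8^13 * C_13.
C_13 = C(2*13, 13)/(14) = 10400600/14 = 742900.
So 8^13 * 742900 = 549755813888 * 742900 = 408413594137395200.

408413594137395200


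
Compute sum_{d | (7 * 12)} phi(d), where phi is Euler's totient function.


First, 7 * 12 = 84. One classical identity is sum_{d | n} phi(d) = n (each k in [1, n] has a unique gcd with n, and among the k's with gcd(k, n) = n/d there are phi(d) of them). So the sum equals 84. We also verify directly:
Divisors of 84: 1, 2, 3, 4, 6, 7, 12, 14, 21, 28, 42, 84.
phi values: 1, 1, 2, 2, 2, 6, 4, 6, 12, 12, 12, 24.
Sum = 84.

84


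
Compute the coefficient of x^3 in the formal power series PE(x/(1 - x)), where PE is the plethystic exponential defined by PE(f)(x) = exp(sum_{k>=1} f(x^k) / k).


For f(x) = x/(1 - x) we have
sum_{k>=1} f(x^k) / k = sum_{k>=1} (1/k) * x^k / (1 - x^k) = sum_{k, m >= 1} x^(k m) / k,
which after exponentiating simplifies to
PE(x/(1 - x)) = prod_{k>=1} 1 / (1 - x^k).
This is the generating function for the partition function p(n), so the coefficient of x^3 is p(3).
Computing p(3) by dynamic programming over parts 1, 2, ..., 3: p(3) = 3.

3


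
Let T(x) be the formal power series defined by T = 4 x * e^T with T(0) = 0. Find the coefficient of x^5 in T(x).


Apply the Lagrange inversion formula: if T = 4 x * phi(T) with phi(t) = e^t, then
[x^n] T = 4^n * (1/n) [t^(n-1)] phi(t)^n = 4^n * (1/n) [t^(n-1)] e^(n t) = 4^n * (1/n) * n^(n-1) / (n-1)! = 4^n * n^(n-1) / n!.
When c = 1 this is the Cayley count of rooted labeled trees on n vertices, divided by n!.
For n = 5: 4^5 * 5^4 / 5! = 1024 * 625/120 = 16000/3.

16000/3


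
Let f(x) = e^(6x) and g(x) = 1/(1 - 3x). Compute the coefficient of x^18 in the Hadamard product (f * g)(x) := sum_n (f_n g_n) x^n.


Expanding: f_k = 6^k/k! (from e^(6x)) and g_k = 3^k (from 1/(1 - 3x)). So the Hadamard coefficient (f * g)_k = 6^k 3^k / k! = (18)^k / k!.
For k = 18: 18^18/18! = 39346408075296537575424/6402373705728000 = 91507169819844/14889875.

91507169819844/14889875


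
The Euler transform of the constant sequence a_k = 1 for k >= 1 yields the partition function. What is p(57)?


The Euler transform converts the sequence a_k = 1 into the number of integer partitions.
Using the recurrence or dynamic programming:
p(57) = 614154

614154


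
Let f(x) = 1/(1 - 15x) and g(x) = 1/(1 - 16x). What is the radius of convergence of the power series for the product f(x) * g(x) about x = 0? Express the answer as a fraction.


The radius of 1/(1 - 15x) is 1/15 (nearest singularity at x = 1/15), and the radius of 1/(1 - 16x) is 1/16.
The product f(x)*g(x) = 1/((1 - 15x)(1 - 16x)) has singularities at both 1/15 and 1/16, so its radius of convergence is the distance to the nearest one:
min(1/15, 1/16) = 1/16.

1/16


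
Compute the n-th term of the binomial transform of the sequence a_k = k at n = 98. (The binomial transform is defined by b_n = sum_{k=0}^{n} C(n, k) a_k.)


With a_k = k, b_n = sum_{k=0}^{n} C(n, k) k. Using k * C(n, k) = n * C(n-1, k-1) gives b_n = n * sum_{k>=1} C(n-1, k-1) = n * 2^(n-1).
For n = 98: 98 * 2^97 = 98 * 158456325028528675187087900672 = 15528719852795810168334614265856.

15528719852795810168334614265856


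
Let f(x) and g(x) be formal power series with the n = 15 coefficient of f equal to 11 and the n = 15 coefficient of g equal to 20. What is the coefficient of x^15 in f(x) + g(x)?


Addition of formal power series is termwise.
The coefficient of x^15 in f + g = 11 + 20
= 31

31


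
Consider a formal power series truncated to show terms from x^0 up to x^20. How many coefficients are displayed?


From x^0 to x^20 inclusive, the count is 20 - 0 + 1 = 21.

21


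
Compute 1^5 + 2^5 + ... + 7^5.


This power sum has a closed form given by Faulhaber's formula
sum_{k=1}^{m} k^p = (1 / (p + 1)) * sum_{j=0}^{p} C(p + 1, j) B_j m^(p + 1 - j),
but for small m direct computation is fastest:
1 + 32 + 243 + 1024 + 3125 + 7776 + 16807 = 29008.

29008


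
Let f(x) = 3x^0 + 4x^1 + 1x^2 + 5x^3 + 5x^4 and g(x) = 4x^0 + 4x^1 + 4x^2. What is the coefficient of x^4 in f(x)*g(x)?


Cauchy product at x^4:
1*4 + 5*4 + 5*4
= 44

44


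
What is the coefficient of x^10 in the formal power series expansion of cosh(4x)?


The Maclaurin series is cosh(t) = sum_{m>=0} t^(2m) / (2m)!, so substituting t = 4x, only even powers of x are nonzero, with coefficient of x^(2m) equal to 4^(2m) / (2m)!.
For x^10 the coefficient is 4^10/10! = 1048576/3628800 = 4096/14175.

4096/14175


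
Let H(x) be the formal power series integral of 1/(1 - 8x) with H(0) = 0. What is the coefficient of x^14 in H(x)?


1/(1 - 8x) = sum_{k>=0} 8^k x^k. Integrating termwise with H(0) = 0:
H(x) = sum_{k>=0} 8^k x^(k+1) / (k+1) = sum_{m>=1} 8^(m-1) x^m / m.
For m = 14: 8^13/14 = 549755813888/14 = 274877906944/7.

274877906944/7


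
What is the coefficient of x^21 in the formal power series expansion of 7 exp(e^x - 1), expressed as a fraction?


exp(e^x - 1) is the exponential generating function for the Bell numbers Bell_k: exp(e^x - 1) = sum_{k>=0} Bell_k x^k / k!.
So the coefficient of x^21 in 7 exp(e^x - 1) is 7 Bell_21 / 21!.
Computing: Bell_21 = 474869816156751 and 21! = 51090942171709440000, giving
7 * 474869816156751/51090942171709440000 = 158289938718917/2432902008176640000.

158289938718917/2432902008176640000


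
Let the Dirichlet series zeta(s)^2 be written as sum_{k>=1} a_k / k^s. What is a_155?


The Dirichlet convolution of the constant function 1 with itself gives (1 * 1)(k) = sum_{d | k} 1 = d(k), the number of positive divisors of k.
Since zeta(s) = sum_{k>=1} 1/k^s, we have zeta(s)^2 = sum_{k>=1} d(k)/k^s, so a_k = d(k).
For k = 155: the divisors are 1, 5, 31, 155.
Count = 4.

4


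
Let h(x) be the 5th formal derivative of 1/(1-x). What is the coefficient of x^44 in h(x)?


Differentiating 5 times: d^5/dx^5 [1/(1-x)] = 5!/(1-x)^6.
The expansion 1/(1-x)^6 = sum_{k>=0} C(k+5, 5) x^k, so the coefficient of x^n in 5!/(1-x)^6 is 5! * C(n+5, 5).
For n = 44: 120 * C(49, 5) = 120 * 1906884 = 228826080

228826080


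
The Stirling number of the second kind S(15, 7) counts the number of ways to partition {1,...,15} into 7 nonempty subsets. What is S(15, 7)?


Using the explicit formula S(n,k) = (1/k!) sum_{j=0}^{k} (-1)^(k-j) C(k,j) j^n:
S(15, 7) = 408741333
Equivalently, S(n,k) is n! times the coefficient of x^n in the EGF (e^x - 1)^k / k!.

408741333


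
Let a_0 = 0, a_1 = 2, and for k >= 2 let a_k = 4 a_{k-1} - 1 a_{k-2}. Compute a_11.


Iterating the recurrence forward:
a_0 = 0
a_1 = 2
a_2 = 4*2 - 1*0 = 8
a_3 = 4*8 - 1*2 = 30
a_4 = 4*30 - 1*8 = 112
a_5 = 4*112 - 1*30 = 418
a_6 = 4*418 - 1*112 = 1560
a_7 = 4*1560 - 1*418 = 5822
a_8 = 4*5822 - 1*1560 = 21728
a_9 = 4*21728 - 1*5822 = 81090
a_10 = 4*81090 - 1*21728 = 302632
a_11 = 4*302632 - 1*81090 = 1129438
So a_11 = 1129438.

1129438


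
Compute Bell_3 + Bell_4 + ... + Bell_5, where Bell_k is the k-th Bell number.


Recall Bell_k counts set partitions of a k-set (with Bell_0 = 1 by convention).
Bell_3 through Bell_5: 5, 15, 52
Sum = 5 + 15 + 52 = 72.

72


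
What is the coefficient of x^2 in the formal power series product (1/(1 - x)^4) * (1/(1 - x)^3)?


Combine the factors: (1/(1 - x)^4) * (1/(1 - x)^3) = 1/(1 - x)^7.
Then use 1/(1 - x)^r = sum_{k>=0} C(k + r - 1, r - 1) x^k with r = 7 and k = 2:
C(8, 6) = 28.

28


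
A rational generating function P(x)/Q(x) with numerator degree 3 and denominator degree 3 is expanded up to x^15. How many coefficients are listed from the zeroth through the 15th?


Expanding up to x^15 gives the coefficients for x^0, x^1, ..., x^15.
That is 15 + 1 = 16 coefficients in total.

16


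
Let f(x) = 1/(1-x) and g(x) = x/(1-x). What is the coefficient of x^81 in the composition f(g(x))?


First simplify the composition: f(g(x)) = 1/(1 - x/(1-x)) = (1-x)/((1-x) - x) = (1-x)/(1-2x).
Now extract the coefficient. Write (1-x)/(1-2x) = 1/(1-2x) - x/(1-2x).
The coefficient of x^n in 1/(1-2x) is 2^n, and in x/(1-2x) is 2^(n-1) (for n >= 1).
So the coefficient of x^81 is 2^81 - 2^80 = 2417851639229258349412352 - 1208925819614629174706176 = 1208925819614629174706176.

1208925819614629174706176


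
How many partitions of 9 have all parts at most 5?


Using the generating function (1-x)^(-1)(1-x^2)^(-1)...(1-x^5)^(-1),
the coefficient of x^9 counts these restricted partitions.
Result = 23

23


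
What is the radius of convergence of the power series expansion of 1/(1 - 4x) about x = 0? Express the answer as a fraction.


Expanding 1/(1 - 4x) = sum_{k>=0} 4^k x^k, the series converges when |4x| < 1, i.e., |x| < 1/4.
So the radius of convergence is 1/4 = 1/4.

1/4


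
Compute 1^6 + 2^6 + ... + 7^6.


This power sum has a closed form given by Faulhaber's formula
sum_{k=1}^{m} k^p = (1 / (p + 1)) * sum_{j=0}^{p} C(p + 1, j) B_j m^(p + 1 - j),
but for small m direct computation is fastest:
1 + 64 + 729 + 4096 + 15625 + 46656 + 117649 = 184820.

184820


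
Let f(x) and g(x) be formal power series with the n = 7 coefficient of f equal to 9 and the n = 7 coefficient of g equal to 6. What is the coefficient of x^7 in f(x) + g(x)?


Addition of formal power series is termwise.
The coefficient of x^7 in f + g = 9 + 6
= 15

15


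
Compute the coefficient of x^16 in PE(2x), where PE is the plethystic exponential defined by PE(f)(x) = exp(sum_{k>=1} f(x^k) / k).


With f(x) = 2x, the exponent is sum_{k>=1} 2 x^k / k = 2 * (-ln(1 - x)). Exponentiating:
PE(2x) = exp(-2 ln(1 - x)) = 1/(1 - x)^2.
By the negative binomial expansion, [x^n] 1/(1 - x)^2 = C(n + 1, 1).
For n = 16: C(17, 1) = 17.

17


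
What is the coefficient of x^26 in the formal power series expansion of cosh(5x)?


The Maclaurin series is cosh(t) = sum_{m>=0} t^(2m) / (2m)!, so substituting t = 5x, only even powers of x are nonzero, with coefficient of x^(2m) equal to 5^(2m) / (2m)!.
For x^26 the coefficient is 5^26/26! = 1490116119384765625/403291461126605635584000000 = 95367431640625/25810653512102760677376.

95367431640625/25810653512102760677376


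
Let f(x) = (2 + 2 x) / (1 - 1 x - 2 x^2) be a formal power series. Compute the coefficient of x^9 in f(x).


Write f(x) = sum_{k>=0} a_k x^k. Multiplying both sides by 1 - 1 x - 2 x^2 gives
(1 - 1 x - 2 x^2) sum_{k>=0} a_k x^k = 2 + 2 x.
Matching coefficients:
 x^0: a_0 = 2
 x^1: a_1 - 1 a_0 = 2  =>  a_1 = 1*2 + 2 = 4
 x^k (k >= 2): a_k = 1 a_{k-1} + 2 a_{k-2}.
Iterating: a_2 = 8, a_3 = 16, a_4 = 32, a_5 = 64, a_6 = 128, a_7 = 256, a_8 = 512, a_9 = 1024.
So the coefficient of x^9 is 1024.

1024


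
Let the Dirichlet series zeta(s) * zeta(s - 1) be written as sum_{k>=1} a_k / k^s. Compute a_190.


Convolution gives a_k = sum_{d | k} d * 1 = sum_{d | k} d = sigma(k), the sum of positive divisors of k.
For k = 190, the divisors are 1, 2, 5, 10, 19, 38, 95, 190, so
sigma(190) = 1 + 2 + 5 + 10 + 19 + 38 + 95 + 190 = 360.

360


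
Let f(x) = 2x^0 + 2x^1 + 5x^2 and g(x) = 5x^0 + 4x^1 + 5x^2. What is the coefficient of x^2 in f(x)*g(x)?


Cauchy product at x^2:
2*5 + 2*4 + 5*5
= 43

43


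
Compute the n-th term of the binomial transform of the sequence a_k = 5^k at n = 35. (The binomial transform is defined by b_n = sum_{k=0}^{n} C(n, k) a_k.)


With a_k = 5^k, b_n = sum_{k=0}^{n} C(n, k) 5^k = (1 + 5)^n by the binomial theorem.
For n = 35: (1 + 5)^35 = 6^35 = 1719070799748422591028658176.

1719070799748422591028658176


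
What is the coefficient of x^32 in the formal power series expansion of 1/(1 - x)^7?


The negative binomial / multiset identity is
1/(1 - x)^r = sum_{k>=0} C(k + r - 1, r - 1) x^k.
Here r = 7 and k = 32, so the coefficient is
C(32 + 6, 6) = C(38, 6)
= 2760681

2760681
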